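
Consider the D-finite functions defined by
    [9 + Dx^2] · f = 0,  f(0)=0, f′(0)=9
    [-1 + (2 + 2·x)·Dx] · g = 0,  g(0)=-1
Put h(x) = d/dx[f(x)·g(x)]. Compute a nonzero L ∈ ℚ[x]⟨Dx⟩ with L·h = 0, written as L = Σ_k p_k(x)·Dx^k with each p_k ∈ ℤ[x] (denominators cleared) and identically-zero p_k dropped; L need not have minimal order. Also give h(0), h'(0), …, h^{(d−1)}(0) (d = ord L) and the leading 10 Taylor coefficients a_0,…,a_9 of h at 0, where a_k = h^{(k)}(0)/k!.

L = (551 + 1968·x + 2712·x^2 + 1728·x^3 + 432·x^4) + (-44 - 140·x - 144·x^2 - 48·x^3)·Dx + (52 + 200·x + 292·x^2 + 192·x^3 + 48·x^4)·Dx^2  (order 2).
h: a_k = -9, -9, 351/8, 99/4, -4743/128, -9369/640, 61587/5120, 7101/1792, -2551257/1146880, -15327/32768, …
ICs: h(0) = -9, h′(0) = -9.

f: a_k = 0, 9, 0, -27/2, 0, 243/40, 0, -729/560, 0, 729/4480, …
g: a_k = -1, -1/2, 1/8, -1/16, 5/128, -7/256, 21/1024, -33/2048, 429/32768, -715/65536, …
Sym-product of L_f,L_g gives L₀ (≤ ord 2).
Differentiate: ansatz ord ≤ ord L₀ ⇒ L.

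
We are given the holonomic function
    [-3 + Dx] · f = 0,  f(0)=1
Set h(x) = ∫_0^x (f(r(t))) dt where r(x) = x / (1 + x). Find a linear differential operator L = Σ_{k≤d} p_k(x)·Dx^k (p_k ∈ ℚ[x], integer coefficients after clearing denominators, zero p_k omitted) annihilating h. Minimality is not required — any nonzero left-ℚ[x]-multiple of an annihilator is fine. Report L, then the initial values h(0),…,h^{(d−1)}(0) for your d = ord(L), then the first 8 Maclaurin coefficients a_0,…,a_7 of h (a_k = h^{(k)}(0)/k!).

f: a_k = 1, 3, 9/2, 9/2, 27/8, 81/40, 81/80, 243/560, …
Substitute x→r, Dx→(1/r')Dx; clear ⇒ L₀.
h=∫₀ˣh₀: take L = L₀·Dx.
L = -3·Dx + (1 + 2·x + x^2)·Dx^2  (order 2).
h: a_k = 0, 1, 3/2, 1/2, -3/8, 3/40, 7/80, -69/560, …
ICs: h(0) = 0, h′(0) = 1.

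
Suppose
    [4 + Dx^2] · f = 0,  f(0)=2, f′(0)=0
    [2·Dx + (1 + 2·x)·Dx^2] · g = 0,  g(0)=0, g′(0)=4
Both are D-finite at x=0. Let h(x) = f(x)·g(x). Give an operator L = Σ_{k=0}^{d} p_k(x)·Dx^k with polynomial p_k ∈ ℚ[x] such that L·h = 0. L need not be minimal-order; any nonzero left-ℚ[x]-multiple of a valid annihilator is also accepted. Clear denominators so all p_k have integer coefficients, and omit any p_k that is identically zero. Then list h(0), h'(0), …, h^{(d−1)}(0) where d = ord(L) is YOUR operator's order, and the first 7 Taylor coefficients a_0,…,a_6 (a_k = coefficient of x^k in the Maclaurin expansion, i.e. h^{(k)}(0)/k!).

f: a_k = 2, 0, -4, 0, 4/3, 0, -8/45, …
g: a_k = 0, 4, -4, 16/3, -8, 64/5, -64/3, …
Sym-product of L_f,L_g gives L₀ (≤ ord 4).
L = (-48 + 192·x + 1216·x^2 + 2048·x^3 + 1024·x^4) + (32 + 320·x + 768·x^2 + 512·x^3)·Dx + (160·x + 672·x^2 + 1024·x^3 + 512·x^4)·Dx^2 + (8 + 80·x + 192·x^2 + 128·x^3)·Dx^3 + (3 + 28·x + 92·x^2 + 128·x^3 + 64·x^4)·Dx^4  (order 4).
h: a_k = 0, 8, -8, -16/3, 0, 48/5, -16, …
ICs: h(0) = 0, h′(0) = 8, h′′(0) = -16, h′′′(0) = -32.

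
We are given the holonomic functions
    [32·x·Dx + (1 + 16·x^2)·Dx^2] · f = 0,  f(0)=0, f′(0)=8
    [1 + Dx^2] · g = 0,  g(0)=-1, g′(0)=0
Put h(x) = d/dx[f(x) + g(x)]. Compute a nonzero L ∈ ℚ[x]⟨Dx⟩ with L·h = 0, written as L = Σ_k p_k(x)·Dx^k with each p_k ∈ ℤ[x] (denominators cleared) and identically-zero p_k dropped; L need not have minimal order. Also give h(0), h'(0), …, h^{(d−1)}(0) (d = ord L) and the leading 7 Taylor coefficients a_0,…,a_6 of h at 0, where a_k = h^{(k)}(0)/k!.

L = (-6112·x + 99328·x^3 + 8192·x^5) + (-31 + 1072·x^2 + 25344·x^4 + 4096·x^6)·Dx + (-6112·x + 99328·x^3 + 8192·x^5)·Dx^2 + (-31 + 1072·x^2 + 25344·x^4 + 4096·x^6)·Dx^3  (order 3).
h: a_k = 8, 1, -128, -1/6, 2048, 1/120, -32768, …
ICs: h(0) = 8, h′(0) = 1, h′′(0) = -256.

f: a_k = 0, 8, 0, -128/3, 0, 2048/5, 0, …
g: a_k = -1, 0, 1/2, 0, -1/24, 0, 1/720, …
h₀=f+g: left-lcm gives L₀, ord ≤ 4.
Derive L from L₀ (diff closure).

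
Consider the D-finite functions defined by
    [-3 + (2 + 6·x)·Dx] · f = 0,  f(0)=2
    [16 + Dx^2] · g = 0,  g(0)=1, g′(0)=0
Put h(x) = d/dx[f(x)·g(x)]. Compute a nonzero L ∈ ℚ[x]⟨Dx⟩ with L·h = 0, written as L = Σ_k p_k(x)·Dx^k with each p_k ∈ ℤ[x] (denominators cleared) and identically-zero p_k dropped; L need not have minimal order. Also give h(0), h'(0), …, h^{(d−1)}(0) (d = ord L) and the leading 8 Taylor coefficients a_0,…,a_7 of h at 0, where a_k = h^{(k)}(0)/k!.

L = (9613 + 83712·x + 273024·x^2 + 442368·x^3 + 331776·x^4) + (-444 - 5940·x - 20736·x^2 - 20736·x^3)·Dx + (364 + 3720·x + 14796·x^2 + 27648·x^3 + 20736·x^4)·Dx^2  (order 2).
h: a_k = 3, -73/2, -495/8, 6337/48, 11705/128, -337609/3840, -1817053/15360, 82369729/645120, …
ICs: h(0) = 3, h′(0) = -73/2.

f: a_k = 2, 3, -9/4, 27/8, -405/64, 1701/128, -15309/512, 72171/1024, …
g: a_k = 1, 0, -8, 0, 32/3, 0, -256/45, 0, …
Product ⇒ symmetric product L₀, ord ≤ 2.
Derive L from L₀ (diff closure).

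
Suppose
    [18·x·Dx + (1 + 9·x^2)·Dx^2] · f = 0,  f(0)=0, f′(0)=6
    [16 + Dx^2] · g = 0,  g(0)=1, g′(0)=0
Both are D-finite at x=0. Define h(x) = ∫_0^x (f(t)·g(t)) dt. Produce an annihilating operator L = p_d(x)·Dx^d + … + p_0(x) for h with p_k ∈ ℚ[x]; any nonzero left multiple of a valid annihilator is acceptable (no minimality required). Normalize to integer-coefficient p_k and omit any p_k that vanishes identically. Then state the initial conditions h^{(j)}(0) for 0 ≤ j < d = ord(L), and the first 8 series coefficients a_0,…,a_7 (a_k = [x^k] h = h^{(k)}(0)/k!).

L = (20800 + 494784·x^2 + 2923776·x^4 + 11943936·x^6 + 26873856·x^8)·Dx + (19584·x + 342144·x^3 + 2239488·x^5 + 6718464·x^7)·Dx^2 + (1700 + 42732·x^2 + 318816·x^4 + 1492992·x^6 + 3359232·x^8)·Dx^3 + (1224·x + 21384·x^3 + 139968·x^5 + 419904·x^7)·Dx^4 + (25 + 738·x^2 + 8505·x^4 + 46656·x^6 + 104976·x^8)·Dx^5  (order 5).
h: a_k = 0, 0, 3, 0, -33/2, 0, 763/15, 0, …
ICs: h(0) = 0, h′(0) = 0, h′′(0) = 6, h′′′(0) = 0, h′′′′(0) = -396.

f: a_k = 0, 6, 0, -18, 0, 486/5, 0, -4374/7, …
g: a_k = 1, 0, -8, 0, 32/3, 0, -256/45, 0, …
f·g: L₀ = L_f ⊗_s L_g, ord ≤ 2·2.
h=∫h₀ ⇒ L = L₀·Dx.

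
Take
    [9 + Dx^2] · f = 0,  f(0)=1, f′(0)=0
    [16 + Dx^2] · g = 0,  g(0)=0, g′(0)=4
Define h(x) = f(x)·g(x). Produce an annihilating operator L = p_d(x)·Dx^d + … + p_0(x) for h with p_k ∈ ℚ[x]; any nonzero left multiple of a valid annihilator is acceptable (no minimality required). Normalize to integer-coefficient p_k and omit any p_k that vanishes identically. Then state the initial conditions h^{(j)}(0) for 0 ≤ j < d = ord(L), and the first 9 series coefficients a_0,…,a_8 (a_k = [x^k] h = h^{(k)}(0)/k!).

L = 49 + 50·Dx^2 + Dx^4  (order 4).
h: a_k = 0, 4, 0, -86/3, 0, 2101/30, 0, -102943/1260, 0, …
ICs: h(0) = 0, h′(0) = 4, h′′(0) = 0, h′′′(0) = -172.

f: a_k = 1, 0, -9/2, 0, 27/8, 0, -81/80, 0, 729/4480, …
g: a_k = 0, 4, 0, -32/3, 0, 128/15, 0, -1024/315, 0, …
h₀=f·g: eliminate ⇒ L₀, order ≤ 2·2.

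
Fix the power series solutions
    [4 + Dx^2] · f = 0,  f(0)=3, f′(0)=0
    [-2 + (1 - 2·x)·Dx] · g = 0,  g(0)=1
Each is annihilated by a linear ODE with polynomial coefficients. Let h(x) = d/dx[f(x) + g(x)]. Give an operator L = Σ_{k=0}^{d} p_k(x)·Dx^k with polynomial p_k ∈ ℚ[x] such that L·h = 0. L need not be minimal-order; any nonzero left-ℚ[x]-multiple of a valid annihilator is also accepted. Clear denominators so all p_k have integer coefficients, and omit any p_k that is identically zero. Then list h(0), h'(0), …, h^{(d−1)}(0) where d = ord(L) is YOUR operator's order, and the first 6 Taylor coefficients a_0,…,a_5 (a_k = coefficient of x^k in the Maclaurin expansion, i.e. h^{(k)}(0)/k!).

L = (208 - 64·x + 64·x^2) + (-28 + 72·x - 48·x^2 + 32·x^3)·Dx + (52 - 16·x + 16·x^2)·Dx^2 + (-7 + 18·x - 12·x^2 + 8·x^3)·Dx^3  (order 3).
h: a_k = 2, -4, 24, 72, 160, 1912/5, …
ICs: h(0) = 2, h′(0) = -4, h′′(0) = 48.

f: a_k = 3, 0, -6, 0, 2, 0, …
g: a_k = 1, 2, 4, 8, 16, 32, …
f+g: L₀ = lclm(L_f,L_g), ord ≤ 2+1.
h₀' ⇒ L via d/dx closure of L₀.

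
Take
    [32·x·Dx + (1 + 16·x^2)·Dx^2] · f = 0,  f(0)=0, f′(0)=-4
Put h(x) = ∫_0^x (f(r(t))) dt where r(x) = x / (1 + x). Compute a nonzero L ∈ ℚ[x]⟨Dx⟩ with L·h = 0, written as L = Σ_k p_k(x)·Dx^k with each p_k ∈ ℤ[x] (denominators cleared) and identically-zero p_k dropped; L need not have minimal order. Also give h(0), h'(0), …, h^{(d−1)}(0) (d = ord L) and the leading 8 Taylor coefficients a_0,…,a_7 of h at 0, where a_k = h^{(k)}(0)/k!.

L = (2 + 34·x)·Dx^2 + (1 + 2·x + 17·x^2)·Dx^3  (order 3).
h: a_k = 0, 0, -2, 4/3, 13/3, -12, -202/15, 2444/21, …
ICs: h(0) = 0, h′(0) = 0, h′′(0) = -4.

f: a_k = 0, -4, 0, 64/3, 0, -1024/5, 0, 16384/7, …
Substitute x→r, Dx→(1/r')Dx; clear ⇒ L₀.
Integrate: L := L₀·Dx.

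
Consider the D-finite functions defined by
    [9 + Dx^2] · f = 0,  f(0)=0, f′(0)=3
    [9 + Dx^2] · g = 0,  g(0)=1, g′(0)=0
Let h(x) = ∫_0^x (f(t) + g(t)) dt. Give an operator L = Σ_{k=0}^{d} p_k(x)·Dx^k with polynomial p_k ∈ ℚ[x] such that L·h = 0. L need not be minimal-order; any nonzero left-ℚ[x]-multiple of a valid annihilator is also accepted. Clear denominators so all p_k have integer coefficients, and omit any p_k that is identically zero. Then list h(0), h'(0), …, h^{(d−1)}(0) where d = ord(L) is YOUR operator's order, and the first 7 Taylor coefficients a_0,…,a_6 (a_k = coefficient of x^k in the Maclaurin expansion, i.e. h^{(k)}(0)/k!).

L = 9·Dx + Dx^3  (order 3).
h: a_k = 0, 1, 3/2, -3/2, -9/8, 27/40, 27/80, …
ICs: h(0) = 0, h′(0) = 1, h′′(0) = 3.

f: a_k = 0, 3, 0, -9/2, 0, 81/40, 0, …
g: a_k = 1, 0, -9/2, 0, 27/8, 0, -81/80, …
h₀=f+g: left-lcm gives L₀, ord ≤ 4.
h=∫h₀ ⇒ L = L₀·Dx.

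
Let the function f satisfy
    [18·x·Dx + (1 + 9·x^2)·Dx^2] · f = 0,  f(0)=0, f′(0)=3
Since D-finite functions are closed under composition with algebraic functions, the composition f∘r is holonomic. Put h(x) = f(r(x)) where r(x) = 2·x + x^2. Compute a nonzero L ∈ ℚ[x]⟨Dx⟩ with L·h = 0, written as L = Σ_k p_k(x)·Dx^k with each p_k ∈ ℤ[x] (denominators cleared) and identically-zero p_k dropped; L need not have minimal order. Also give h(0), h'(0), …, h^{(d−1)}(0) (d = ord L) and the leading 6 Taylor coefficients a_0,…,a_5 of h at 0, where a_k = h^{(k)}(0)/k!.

f: a_k = 0, 3, 0, -9, 0, 243/5, …
f∘r: x↦r, Dx↦Dx/r' in L_f ⇒ L₀.
L = (-1 + 72·x + 144·x^2 + 108·x^3 + 27·x^4)·Dx + (1 + x + 36·x^2 + 72·x^3 + 45·x^4 + 9·x^5)·Dx^2  (order 2).
h: a_k = 0, 6, 3, -72, -108, 7506/5, …
ICs: h(0) = 0, h′(0) = 6.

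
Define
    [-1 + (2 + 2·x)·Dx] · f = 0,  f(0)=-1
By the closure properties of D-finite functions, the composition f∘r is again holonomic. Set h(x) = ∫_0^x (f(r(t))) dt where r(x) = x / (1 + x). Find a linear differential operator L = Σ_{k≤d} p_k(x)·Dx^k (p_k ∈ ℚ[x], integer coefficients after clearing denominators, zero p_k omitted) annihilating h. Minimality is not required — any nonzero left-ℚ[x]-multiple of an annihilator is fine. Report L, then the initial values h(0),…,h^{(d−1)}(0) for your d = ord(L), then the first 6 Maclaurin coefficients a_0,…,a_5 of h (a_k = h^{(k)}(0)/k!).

L = -Dx + (2 + 6·x + 4·x^2)·Dx^2  (order 2).
h: a_k = 0, -1, -1/4, 5/24, -13/64, 141/640, …
ICs: h(0) = 0, h′(0) = -1.

f: a_k = -1, -1/2, 1/8, -1/16, 5/128, -7/256, …
Substitute x→r, Dx→(1/r')Dx; clear ⇒ L₀.
h=∫₀ˣh₀: take L = L₀·Dx.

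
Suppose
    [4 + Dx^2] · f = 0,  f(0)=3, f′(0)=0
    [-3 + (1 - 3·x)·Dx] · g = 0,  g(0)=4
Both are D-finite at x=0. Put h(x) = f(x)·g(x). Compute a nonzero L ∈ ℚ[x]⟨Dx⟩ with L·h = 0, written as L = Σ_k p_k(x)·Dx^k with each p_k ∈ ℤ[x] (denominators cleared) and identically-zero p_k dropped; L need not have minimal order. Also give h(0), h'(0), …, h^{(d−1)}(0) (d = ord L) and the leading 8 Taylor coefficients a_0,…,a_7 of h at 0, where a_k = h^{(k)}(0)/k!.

L = (-4 + 12·x) + 6·Dx + (-1 + 3·x)·Dx^2  (order 2).
h: a_k = 12, 36, 84, 252, 764, 2292, 103124/15, 103124/5, …
ICs: h(0) = 12, h′(0) = 36.

f: a_k = 3, 0, -6, 0, 2, 0, -4/15, 0, …
g: a_k = 4, 12, 36, 108, 324, 972, 2916, 8748, …
f·g: L₀ = L_f ⊗_s L_g, ord ≤ 2·1.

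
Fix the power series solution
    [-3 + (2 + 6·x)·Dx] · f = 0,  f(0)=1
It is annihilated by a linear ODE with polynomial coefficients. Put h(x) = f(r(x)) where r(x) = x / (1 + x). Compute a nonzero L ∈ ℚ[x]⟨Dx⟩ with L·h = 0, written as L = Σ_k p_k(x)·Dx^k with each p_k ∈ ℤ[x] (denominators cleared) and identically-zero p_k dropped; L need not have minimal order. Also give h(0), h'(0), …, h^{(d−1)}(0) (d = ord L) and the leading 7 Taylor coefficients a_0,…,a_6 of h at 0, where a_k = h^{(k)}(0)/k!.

L = -3 + (2 + 10·x + 8·x^2)·Dx  (order 1).
h: a_k = 1, 3/2, -21/8, 87/16, -1677/128, 9069/256, -106305/1024, …
ICs: h(0) = 1.

f: a_k = 1, 3/2, -9/8, 27/16, -405/128, 1701/256, -15309/1024, …
f∘r: x↦r, Dx↦Dx/r' in L_f ⇒ L₀.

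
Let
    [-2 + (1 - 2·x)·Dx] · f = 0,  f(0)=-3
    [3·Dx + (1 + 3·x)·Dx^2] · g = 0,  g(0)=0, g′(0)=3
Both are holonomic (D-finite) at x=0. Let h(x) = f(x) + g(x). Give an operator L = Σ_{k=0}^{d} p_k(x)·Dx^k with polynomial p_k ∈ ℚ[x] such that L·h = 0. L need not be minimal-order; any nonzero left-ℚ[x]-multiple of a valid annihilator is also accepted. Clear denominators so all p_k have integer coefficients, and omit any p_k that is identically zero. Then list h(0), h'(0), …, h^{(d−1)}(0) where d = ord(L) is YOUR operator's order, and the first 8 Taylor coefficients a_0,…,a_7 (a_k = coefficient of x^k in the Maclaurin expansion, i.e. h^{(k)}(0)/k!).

L = (144 + 72·x)·Dx + (6 + 216·x + 144·x^2)·Dx^2 + (-7 - 13·x + 36·x^2 + 36·x^3)·Dx^3  (order 3).
h: a_k = -3, -3, -33/2, -15, -273/4, -237/5, -627/2, -501/7, …
ICs: h(0) = -3, h′(0) = -3, h′′(0) = -33.

f: a_k = -3, -6, -12, -24, -48, -96, -192, -384, …
g: a_k = 0, 3, -9/2, 9, -81/4, 243/5, -243/2, 2187/7, …
L₀ := lclm(L_f,L_g); ord L₀ ≤ 1+2.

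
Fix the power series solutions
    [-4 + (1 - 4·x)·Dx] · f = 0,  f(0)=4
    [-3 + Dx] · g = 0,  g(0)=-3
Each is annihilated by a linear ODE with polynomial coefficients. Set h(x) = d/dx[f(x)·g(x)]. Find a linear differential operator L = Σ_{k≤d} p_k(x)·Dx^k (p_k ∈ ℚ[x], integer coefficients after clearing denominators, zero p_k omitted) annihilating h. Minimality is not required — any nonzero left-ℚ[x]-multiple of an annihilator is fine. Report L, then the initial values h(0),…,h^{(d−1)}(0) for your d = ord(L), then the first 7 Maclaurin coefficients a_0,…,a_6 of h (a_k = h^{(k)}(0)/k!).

f: a_k = 4, 16, 64, 256, 1024, 4096, 16384, …
g: a_k = -3, -9, -27/2, -27/2, -81/8, -243/40, -243/80, …
h₀=f·g: eliminate ⇒ L₀, order ≤ 1·1.
h=h₀': d/dx-closure on L₀ ⇒ L.
L = (65 - 168·x + 144·x^2) + (-7 + 40·x - 48·x^2)·Dx  (order 1).
h: a_k = -84, -780, -4842, -25986, -260103/2, -6243201/10, -11654121/4, …
ICs: h(0) = -84.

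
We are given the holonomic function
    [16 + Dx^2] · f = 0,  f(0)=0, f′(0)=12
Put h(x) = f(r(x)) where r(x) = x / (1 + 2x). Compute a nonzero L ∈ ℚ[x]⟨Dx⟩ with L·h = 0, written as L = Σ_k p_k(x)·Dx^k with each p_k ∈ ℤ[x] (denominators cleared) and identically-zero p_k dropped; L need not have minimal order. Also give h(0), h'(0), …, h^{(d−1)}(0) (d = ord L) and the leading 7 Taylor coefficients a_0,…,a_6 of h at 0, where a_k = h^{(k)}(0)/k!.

L = 16 + (4 + 24·x + 48·x^2 + 32·x^3)·Dx + (1 + 8·x + 24·x^2 + 32·x^3 + 16·x^4)·Dx^2  (order 2).
h: a_k = 0, 12, -24, 16, 96, -2752/5, 1920, …
ICs: h(0) = 0, h′(0) = 12.

f: a_k = 0, 12, 0, -32, 0, 128/5, 0, …
f∘r: x↦r, Dx↦Dx/r' in L_f ⇒ L₀.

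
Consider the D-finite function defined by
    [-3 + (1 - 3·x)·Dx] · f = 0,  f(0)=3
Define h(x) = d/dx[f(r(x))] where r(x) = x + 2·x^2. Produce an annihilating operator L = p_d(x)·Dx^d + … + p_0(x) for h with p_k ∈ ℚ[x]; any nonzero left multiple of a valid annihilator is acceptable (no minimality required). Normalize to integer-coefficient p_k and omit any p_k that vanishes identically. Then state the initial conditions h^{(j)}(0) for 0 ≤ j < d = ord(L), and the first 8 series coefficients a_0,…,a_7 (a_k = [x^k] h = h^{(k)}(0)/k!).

L = (10 + 36·x + 72·x^2) + (-1 - x + 18·x^2 + 24·x^3)·Dx  (order 1).
h: a_k = 9, 90, 567, 3348, 18225, 95742, 488187, 2439720, …
ICs: h(0) = 9.

f: a_k = 3, 9, 27, 81, 243, 729, 2187, 6561, …
Change of var in L_f (x↦r) gives L₀.
h₀' ⇒ L via d/dx closure of L₀.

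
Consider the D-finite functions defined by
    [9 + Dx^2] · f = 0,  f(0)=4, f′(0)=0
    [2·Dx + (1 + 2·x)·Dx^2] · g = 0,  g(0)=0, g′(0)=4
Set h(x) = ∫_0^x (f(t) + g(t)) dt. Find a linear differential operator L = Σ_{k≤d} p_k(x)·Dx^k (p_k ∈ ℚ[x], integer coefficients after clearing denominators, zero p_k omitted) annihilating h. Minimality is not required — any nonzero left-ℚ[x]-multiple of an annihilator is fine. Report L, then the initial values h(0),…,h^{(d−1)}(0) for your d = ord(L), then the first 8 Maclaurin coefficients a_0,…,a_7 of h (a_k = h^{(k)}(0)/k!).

L = (594 + 648·x + 648·x^2)·Dx^2 + (153 + 630·x + 972·x^2 + 648·x^3)·Dx^3 + (66 + 72·x + 72·x^2)·Dx^4 + (17 + 70·x + 108·x^2 + 72·x^3)·Dx^5  (order 5).
h: a_k = 0, 4, 2, -22/3, 4/3, 11/10, 32/15, -1523/420, …
ICs: h(0) = 0, h′(0) = 4, h′′(0) = 4, h′′′(0) = -44, h′′′′(0) = 32.

f: a_k = 4, 0, -18, 0, 27/2, 0, -81/20, 0, …
g: a_k = 0, 4, -4, 16/3, -8, 64/5, -64/3, 256/7, …
h₀=f+g: left-lcm gives L₀, ord ≤ 4.
Integrate: L := L₀·Dx.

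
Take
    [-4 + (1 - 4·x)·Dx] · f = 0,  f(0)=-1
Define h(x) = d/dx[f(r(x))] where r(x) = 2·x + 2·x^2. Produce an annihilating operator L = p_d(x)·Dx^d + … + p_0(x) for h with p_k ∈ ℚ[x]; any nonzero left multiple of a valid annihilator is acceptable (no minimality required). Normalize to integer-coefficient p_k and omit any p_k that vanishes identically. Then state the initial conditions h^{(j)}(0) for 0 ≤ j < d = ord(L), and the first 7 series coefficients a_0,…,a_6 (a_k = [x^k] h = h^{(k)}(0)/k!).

f: a_k = -1, -4, -16, -64, -256, -1024, -4096, …
f∘r: x↦r, Dx↦Dx/r' in L_f ⇒ L₀.
Differentiate: ansatz ord ≤ ord L₀ ⇒ L.
L = (18 + 48·x + 48·x^2) + (-1 + 6·x + 24·x^2 + 16·x^3)·Dx  (order 1).
h: a_k = -8, -144, -1920, -22784, -253440, -2706432, -28098560, …
ICs: h(0) = -8.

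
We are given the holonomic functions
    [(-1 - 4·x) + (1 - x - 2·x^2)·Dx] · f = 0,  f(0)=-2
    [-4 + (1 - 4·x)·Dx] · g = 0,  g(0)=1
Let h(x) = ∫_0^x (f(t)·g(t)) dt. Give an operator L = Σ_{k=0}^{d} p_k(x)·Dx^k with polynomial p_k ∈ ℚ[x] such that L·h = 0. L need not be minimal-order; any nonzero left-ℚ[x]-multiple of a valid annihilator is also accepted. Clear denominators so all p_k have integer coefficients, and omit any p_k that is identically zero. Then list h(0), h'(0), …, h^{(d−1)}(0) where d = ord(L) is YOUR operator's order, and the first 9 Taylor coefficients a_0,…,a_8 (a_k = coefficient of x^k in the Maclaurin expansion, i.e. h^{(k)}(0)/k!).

f: a_k = -2, -2, -6, -10, -22, -42, -86, -170, -342, …
g: a_k = 1, 4, 16, 64, 256, 1024, 4096, 16384, 65536, …
Product ⇒ symmetric product L₀, ord ≤ 1.
∫: right-multiply L₀ by Dx.
L = (-5 + 4·x + 24·x^2)·Dx + (1 - 5·x + 2·x^2 + 8·x^3)·Dx^2  (order 2).
h: a_k = 0, -2, -5, -46/3, -97/2, -798/5, -539, -13022/7, -26129/4, …
ICs: h(0) = 0, h′(0) = -2.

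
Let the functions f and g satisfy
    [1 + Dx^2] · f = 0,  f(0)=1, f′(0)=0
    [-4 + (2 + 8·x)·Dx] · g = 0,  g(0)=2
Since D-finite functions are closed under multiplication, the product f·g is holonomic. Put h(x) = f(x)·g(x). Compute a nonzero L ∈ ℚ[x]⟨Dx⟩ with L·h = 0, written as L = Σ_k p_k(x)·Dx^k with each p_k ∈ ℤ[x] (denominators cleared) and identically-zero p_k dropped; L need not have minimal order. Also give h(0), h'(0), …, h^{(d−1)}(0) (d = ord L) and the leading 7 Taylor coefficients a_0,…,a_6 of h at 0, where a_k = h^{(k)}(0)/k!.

f: a_k = 1, 0, -1/2, 0, 1/24, 0, -1/720, …
g: a_k = 2, 4, -4, 8, -20, 56, -168, …
L₀ := L_f ⊗_s L_g (sym. prod.), ord ≤ 2.
L = (13 + 8·x + 16·x^2) + (-4 - 16·x)·Dx + (1 + 8·x + 16·x^2)·Dx^2  (order 2).
h: a_k = 2, 4, -5, 6, -215/12, 313/6, -56941/360, …
ICs: h(0) = 2, h′(0) = 4.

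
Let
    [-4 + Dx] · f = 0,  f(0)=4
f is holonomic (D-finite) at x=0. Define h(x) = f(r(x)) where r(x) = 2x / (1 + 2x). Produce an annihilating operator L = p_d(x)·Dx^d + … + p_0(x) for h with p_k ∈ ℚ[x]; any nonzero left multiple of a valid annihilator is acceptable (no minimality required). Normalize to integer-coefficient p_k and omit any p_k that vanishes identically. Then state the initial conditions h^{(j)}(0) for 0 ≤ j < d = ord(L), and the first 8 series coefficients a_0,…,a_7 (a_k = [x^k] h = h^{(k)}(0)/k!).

L = -8 + (1 + 4·x + 4·x^2)·Dx  (order 1).
h: a_k = 4, 32, 64, -128/3, -256/3, 3584/15, -11264/45, -34816/315, …
ICs: h(0) = 4.

f: a_k = 4, 16, 32, 128/3, 128/3, 512/15, 1024/45, 4096/315, …
h₀=f(r): pull back L_f along r ⇒ L₀.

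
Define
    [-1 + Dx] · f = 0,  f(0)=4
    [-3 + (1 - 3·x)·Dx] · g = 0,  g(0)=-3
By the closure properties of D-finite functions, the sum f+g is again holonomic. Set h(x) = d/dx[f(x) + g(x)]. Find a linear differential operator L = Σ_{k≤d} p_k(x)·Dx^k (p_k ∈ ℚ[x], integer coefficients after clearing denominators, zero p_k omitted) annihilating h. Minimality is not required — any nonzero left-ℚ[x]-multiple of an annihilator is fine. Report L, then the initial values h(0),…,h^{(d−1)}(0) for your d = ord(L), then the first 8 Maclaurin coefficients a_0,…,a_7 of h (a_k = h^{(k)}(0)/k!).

L = (48 + 18·x) + (-53 - 6·x + 9·x^2)·Dx + (5 - 12·x - 9·x^2)·Dx^2  (order 2).
h: a_k = -5, -50, -241, -2914/3, -21869/6, -393659/30, -8266859/180, -198404639/1260, …
ICs: h(0) = -5, h′(0) = -50.

f: a_k = 4, 4, 2, 2/3, 1/6, 1/30, 1/180, 1/1260, …
g: a_k = -3, -9, -27, -81, -243, -729, -2187, -6561, …
Sum ⇒ L₀ = lclm(L_f,L_g) in ℚ(x)⟨Dx⟩.
Derive L from L₀ (diff closure).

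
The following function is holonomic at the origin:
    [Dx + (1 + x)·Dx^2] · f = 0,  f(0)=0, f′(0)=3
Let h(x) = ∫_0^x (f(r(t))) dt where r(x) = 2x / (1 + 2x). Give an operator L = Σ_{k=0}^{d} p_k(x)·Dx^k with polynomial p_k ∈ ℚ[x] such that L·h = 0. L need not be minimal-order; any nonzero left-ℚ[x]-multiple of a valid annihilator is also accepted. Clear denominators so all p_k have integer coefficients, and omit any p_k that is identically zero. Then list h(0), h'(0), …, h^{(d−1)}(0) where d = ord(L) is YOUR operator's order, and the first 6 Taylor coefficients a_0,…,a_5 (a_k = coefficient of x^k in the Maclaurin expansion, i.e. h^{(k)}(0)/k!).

f: a_k = 0, 3, -3/2, 1, -3/4, 3/5, …
L₀ from L_f via x↦r, Dx↦r'^{-1}Dx.
h=∫₀ˣh₀: take L = L₀·Dx.
L = (6 + 16·x)·Dx^2 + (1 + 6·x + 8·x^2)·Dx^3  (order 3).
h: a_k = 0, 0, 3, -6, 14, -36, …
ICs: h(0) = 0, h′(0) = 0, h′′(0) = 6.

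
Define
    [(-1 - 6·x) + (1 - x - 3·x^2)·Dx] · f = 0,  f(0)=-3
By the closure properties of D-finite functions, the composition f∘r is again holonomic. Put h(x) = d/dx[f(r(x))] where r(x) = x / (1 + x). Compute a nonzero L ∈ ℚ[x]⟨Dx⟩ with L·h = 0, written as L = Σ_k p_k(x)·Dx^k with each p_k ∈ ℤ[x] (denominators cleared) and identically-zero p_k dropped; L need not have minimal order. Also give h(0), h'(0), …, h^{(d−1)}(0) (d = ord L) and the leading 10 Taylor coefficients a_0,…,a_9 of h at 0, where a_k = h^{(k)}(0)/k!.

L = (6 + 18·x + 72·x^2 + 42·x^3) + (-1 - 9·x - 12·x^2 + 17·x^3 + 21·x^4)·Dx  (order 1).
h: a_k = -3, -18, 0, -108, 135, -648, 1323, -4104, 9720, -26190, …
ICs: h(0) = -3.

f: a_k = -3, -3, -12, -21, -57, -120, -291, -651, -1524, -3477, …
h₀=f(r): pull back L_f along r ⇒ L₀.
Differentiate: ansatz ord ≤ ord L₀ ⇒ L.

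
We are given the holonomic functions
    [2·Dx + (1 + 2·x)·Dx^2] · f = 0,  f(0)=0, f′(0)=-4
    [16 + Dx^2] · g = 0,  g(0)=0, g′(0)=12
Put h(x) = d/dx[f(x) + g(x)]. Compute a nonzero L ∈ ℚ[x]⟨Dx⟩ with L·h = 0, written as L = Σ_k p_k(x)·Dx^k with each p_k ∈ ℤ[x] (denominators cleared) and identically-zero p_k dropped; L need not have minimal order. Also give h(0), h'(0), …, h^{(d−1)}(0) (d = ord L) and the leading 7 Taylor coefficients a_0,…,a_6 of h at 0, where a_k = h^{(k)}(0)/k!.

f: a_k = 0, -4, 4, -16/3, 8, -64/5, 64/3, …
g: a_k = 0, 12, 0, -32, 0, 128/5, 0, …
L₀ := lclm(L_f,L_g); ord L₀ ≤ 2+2.
Derive L from L₀ (diff closure).
L = (160 + 256·x + 256·x^2) + (48 + 224·x + 384·x^2 + 256·x^3)·Dx + (10 + 16·x + 16·x^2)·Dx^2 + (3 + 14·x + 24·x^2 + 16·x^3)·Dx^3  (order 3).
h: a_k = 8, 8, -112, 32, 64, 128, -4864/15, …
ICs: h(0) = 8, h′(0) = 8, h′′(0) = -224.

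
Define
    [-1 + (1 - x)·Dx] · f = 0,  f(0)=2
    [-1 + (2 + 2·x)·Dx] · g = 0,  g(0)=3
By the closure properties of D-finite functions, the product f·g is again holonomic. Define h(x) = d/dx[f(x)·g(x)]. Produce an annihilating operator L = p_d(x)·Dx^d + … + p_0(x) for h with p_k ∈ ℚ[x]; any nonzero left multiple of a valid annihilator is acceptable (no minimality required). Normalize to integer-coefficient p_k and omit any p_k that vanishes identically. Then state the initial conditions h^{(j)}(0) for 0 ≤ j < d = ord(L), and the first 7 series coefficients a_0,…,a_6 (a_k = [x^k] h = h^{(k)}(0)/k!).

L = (11 + 18·x + 3·x^2) + (-6 - 2·x + 6·x^2 + 2·x^3)·Dx  (order 1).
h: a_k = 9, 33/2, 207/8, 537/16, 5475/128, 12951/256, 61131/1024, …
ICs: h(0) = 9.

f: a_k = 2, 2, 2, 2, 2, 2, 2, …
g: a_k = 3, 3/2, -3/8, 3/16, -15/128, 21/256, -63/1024, …
L₀ := L_f ⊗_s L_g (sym. prod.), ord ≤ 1.
h=h₀': d/dx-closure on L₀ ⇒ L.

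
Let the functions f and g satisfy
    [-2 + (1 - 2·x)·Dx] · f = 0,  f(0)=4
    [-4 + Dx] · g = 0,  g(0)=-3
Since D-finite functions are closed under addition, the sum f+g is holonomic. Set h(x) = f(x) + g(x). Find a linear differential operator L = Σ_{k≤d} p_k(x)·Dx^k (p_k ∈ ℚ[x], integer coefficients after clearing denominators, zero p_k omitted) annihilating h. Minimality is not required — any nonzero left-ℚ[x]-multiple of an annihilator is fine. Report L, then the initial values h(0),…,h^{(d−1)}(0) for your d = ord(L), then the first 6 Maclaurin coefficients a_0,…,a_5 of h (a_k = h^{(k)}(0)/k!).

L = -32·x + (-4 + 32·x - 32·x^2)·Dx + (1 - 6·x + 8·x^2)·Dx^2  (order 2).
h: a_k = 1, -4, -8, 0, 32, 512/5, …
ICs: h(0) = 1, h′(0) = -4.

f: a_k = 4, 8, 16, 32, 64, 128, …
g: a_k = -3, -12, -24, -32, -32, -128/5, …
L₀ := lclm(L_f,L_g); ord L₀ ≤ 1+1.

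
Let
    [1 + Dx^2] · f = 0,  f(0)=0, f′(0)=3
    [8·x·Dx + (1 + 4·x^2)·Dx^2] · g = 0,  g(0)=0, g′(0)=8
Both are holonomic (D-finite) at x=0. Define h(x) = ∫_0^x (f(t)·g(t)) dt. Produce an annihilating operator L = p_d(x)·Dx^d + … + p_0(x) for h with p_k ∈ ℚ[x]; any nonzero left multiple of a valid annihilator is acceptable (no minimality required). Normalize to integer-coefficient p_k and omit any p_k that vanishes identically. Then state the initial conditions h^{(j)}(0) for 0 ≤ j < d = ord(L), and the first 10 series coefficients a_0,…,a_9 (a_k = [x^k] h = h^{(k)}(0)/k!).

f: a_k = 0, 3, 0, -1/2, 0, 1/40, 0, -1/1680, 0, 1/120960, …
g: a_k = 0, 8, 0, -32/3, 0, 128/5, 0, -512/7, 0, 2048/9, …
Product ⇒ symmetric product L₀, ord ≤ 4.
h=∫h₀ ⇒ L = L₀·Dx.
L = (85 + 944·x^2 + 416·x^4 + 256·x^6 + 256·x^8)·Dx + (144·x + 704·x^3 + 768·x^5 + 1024·x^7)·Dx^2 + (90 + 992·x^2 + 576·x^4 + 512·x^6 + 512·x^8)·Dx^3 + (144·x + 704·x^3 + 768·x^5 + 1024·x^7)·Dx^4 + (5 + 48·x^2 + 160·x^4 + 256·x^6 + 256·x^8)·Dx^5  (order 5).
h: a_k = 0, 0, 0, 8, 0, -36/5, 0, 247/21, 0, -155/6, …
ICs: h(0) = 0, h′(0) = 0, h′′(0) = 0, h′′′(0) = 48, h′′′′(0) = 0.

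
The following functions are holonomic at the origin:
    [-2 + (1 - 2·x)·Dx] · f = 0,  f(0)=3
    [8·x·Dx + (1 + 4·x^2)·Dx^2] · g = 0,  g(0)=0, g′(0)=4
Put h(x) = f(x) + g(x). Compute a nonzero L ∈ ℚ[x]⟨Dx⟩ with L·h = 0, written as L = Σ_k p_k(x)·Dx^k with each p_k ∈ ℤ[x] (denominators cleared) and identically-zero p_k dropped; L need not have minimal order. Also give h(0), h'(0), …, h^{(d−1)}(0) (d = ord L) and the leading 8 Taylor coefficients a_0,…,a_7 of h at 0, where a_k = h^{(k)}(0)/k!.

f: a_k = 3, 6, 12, 24, 48, 96, 192, 384, …
g: a_k = 0, 4, 0, -16/3, 0, 64/5, 0, -256/7, …
f+g: L₀ = lclm(L_f,L_g), ord ≤ 1+2.
L = (-8 + 64·x + 96·x^2)·Dx + (8 - 8·x + 32·x^2 + 96·x^3)·Dx^2 + (-1 + 16·x^4)·Dx^3  (order 3).
h: a_k = 3, 10, 12, 56/3, 48, 544/5, 192, 2432/7, …
ICs: h(0) = 3, h′(0) = 10, h′′(0) = 24.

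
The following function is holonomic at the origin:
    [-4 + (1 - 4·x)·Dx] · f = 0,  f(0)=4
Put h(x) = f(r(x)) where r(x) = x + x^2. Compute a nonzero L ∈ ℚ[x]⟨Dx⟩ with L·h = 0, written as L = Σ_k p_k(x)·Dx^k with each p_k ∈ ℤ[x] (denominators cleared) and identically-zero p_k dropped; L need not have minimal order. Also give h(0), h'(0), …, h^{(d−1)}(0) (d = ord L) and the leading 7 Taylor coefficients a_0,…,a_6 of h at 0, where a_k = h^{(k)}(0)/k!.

f: a_k = 4, 16, 64, 256, 1024, 4096, 16384, …
Change of var in L_f (x↦r) gives L₀.
L = (4 + 8·x) + (-1 + 4·x + 4·x^2)·Dx  (order 1).
h: a_k = 4, 16, 80, 384, 1856, 8960, 43264, …
ICs: h(0) = 4.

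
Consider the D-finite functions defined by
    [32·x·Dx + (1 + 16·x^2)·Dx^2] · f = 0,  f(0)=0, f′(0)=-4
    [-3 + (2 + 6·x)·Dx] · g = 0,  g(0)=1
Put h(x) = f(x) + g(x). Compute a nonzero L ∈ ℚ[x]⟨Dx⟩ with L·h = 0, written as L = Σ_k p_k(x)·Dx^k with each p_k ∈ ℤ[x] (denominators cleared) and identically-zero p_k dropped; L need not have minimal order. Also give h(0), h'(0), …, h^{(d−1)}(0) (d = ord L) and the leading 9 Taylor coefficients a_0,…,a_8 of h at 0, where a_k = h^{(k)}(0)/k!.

f: a_k = 0, -4, 0, 64/3, 0, -1024/5, 0, 16384/7, 0, …
g: a_k = 1, 3/2, -9/8, 27/16, -405/128, 1701/256, -15309/1024, 72171/2048, -2814669/32768, …
f+g: L₀ = lclm(L_f,L_g), ord ≤ 2+1.
L = (-192 - 1440·x + 9216·x^2 + 13824·x^3)·Dx + (-155 - 768·x + 4128·x^2 + 36864·x^3 + 48384·x^4)·Dx^2 + (-6 + 110·x + 576·x^2 + 2624·x^3 + 10752·x^4 + 13824·x^5)·Dx^3  (order 3).
h: a_k = 1, -5/2, -9/8, 1105/48, -405/128, -253639/1280, -15309/1024, 34059629/14336, -2814669/32768, …
ICs: h(0) = 1, h′(0) = -5/2, h′′(0) = -9/4.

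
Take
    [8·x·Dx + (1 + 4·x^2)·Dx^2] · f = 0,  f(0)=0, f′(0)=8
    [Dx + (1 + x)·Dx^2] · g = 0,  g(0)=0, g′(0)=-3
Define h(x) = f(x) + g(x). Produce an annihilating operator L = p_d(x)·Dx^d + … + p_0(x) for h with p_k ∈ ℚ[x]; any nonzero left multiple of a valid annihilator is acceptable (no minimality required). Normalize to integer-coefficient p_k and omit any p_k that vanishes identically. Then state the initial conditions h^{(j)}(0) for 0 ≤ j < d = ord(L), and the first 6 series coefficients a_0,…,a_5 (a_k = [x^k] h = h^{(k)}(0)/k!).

f: a_k = 0, 8, 0, -32/3, 0, 128/5, …
g: a_k = 0, -3, 3/2, -1, 3/4, -3/5, …
h₀=f+g: left-lcm gives L₀, ord ≤ 4.
L = (-8 - 24·x + 96·x^2 + 32·x^3)·Dx + (-10 - 16·x + 72·x^2 + 192·x^3 + 64·x^4)·Dx^2 + (-1 + 7·x + 8·x^2 + 32·x^3 + 48·x^4 + 16·x^5)·Dx^3  (order 3).
h: a_k = 0, 5, 3/2, -35/3, 3/4, 25, …
ICs: h(0) = 0, h′(0) = 5, h′′(0) = 3.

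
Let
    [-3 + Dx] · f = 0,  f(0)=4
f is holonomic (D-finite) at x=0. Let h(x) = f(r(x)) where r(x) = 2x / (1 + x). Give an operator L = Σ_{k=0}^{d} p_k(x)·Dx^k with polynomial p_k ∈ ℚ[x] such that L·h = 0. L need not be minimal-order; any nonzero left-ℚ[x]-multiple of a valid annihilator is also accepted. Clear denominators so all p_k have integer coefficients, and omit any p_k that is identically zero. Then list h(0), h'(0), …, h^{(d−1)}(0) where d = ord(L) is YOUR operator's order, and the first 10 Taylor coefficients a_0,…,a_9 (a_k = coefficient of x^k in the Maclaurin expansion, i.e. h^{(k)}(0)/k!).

L = -6 + (1 + 2·x + x^2)·Dx  (order 1).
h: a_k = 4, 24, 48, 24, -24, -24/5, 96/5, -456/35, -48/35, 408/35, …
ICs: h(0) = 4.

f: a_k = 4, 12, 18, 18, 27/2, 81/10, 81/20, 243/140, 729/1120, 243/1120, …
Substitute x→r, Dx→(1/r')Dx; clear ⇒ L₀.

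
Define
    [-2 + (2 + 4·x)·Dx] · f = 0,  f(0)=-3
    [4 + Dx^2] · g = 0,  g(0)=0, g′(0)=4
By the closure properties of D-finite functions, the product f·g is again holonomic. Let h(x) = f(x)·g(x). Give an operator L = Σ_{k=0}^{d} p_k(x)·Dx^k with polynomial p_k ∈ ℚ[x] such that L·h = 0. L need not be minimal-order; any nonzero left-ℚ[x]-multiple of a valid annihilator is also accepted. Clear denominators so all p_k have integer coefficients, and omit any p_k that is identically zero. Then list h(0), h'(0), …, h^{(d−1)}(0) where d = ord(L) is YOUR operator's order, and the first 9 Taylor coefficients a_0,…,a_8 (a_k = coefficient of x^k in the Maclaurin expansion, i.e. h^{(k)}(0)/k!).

f: a_k = -3, -3, 3/2, -3/2, 15/8, -21/8, 63/16, -99/16, 1287/128, …
g: a_k = 0, 4, 0, -8/3, 0, 8/15, 0, -16/315, 0, …
Product ⇒ symmetric product L₀, ord ≤ 2.
L = (7 + 16·x + 16·x^2) + (-2 - 4·x)·Dx + (1 + 4·x + 4·x^2)·Dx^2  (order 2).
h: a_k = 0, -12, -12, 14, 2, 19/10, -81/10, 983/84, -7727/420, …
ICs: h(0) = 0, h′(0) = -12.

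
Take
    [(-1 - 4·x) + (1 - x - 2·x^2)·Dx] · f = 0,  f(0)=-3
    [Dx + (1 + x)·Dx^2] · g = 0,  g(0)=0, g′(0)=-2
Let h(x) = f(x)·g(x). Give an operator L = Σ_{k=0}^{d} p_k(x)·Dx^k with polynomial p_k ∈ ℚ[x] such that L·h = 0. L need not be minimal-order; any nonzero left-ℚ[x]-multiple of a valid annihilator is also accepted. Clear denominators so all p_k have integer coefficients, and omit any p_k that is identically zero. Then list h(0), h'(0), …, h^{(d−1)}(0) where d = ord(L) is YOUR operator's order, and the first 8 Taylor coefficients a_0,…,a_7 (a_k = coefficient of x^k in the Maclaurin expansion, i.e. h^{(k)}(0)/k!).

L = (5 + 8·x) + (1 + 11·x + 10·x^2)·Dx + (-1 + 3·x^2 + 2·x^3)·Dx^2  (order 2).
h: a_k = 0, 6, 3, 17, 43/2, 567/10, 987/10, 14907/70, …
ICs: h(0) = 0, h′(0) = 6.

f: a_k = -3, -3, -9, -15, -33, -63, -129, -255, …
g: a_k = 0, -2, 1, -2/3, 1/2, -2/5, 1/3, -2/7, …
L₀ := L_f ⊗_s L_g (sym. prod.), ord ≤ 2.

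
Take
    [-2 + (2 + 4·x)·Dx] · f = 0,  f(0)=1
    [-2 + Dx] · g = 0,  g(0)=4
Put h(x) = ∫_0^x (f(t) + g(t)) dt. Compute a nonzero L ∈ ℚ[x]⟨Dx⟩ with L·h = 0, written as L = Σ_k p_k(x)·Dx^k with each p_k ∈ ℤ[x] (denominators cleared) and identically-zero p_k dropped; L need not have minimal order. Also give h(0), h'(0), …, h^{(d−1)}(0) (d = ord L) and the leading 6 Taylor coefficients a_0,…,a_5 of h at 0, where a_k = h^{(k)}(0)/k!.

f: a_k = 1, 1, -1/2, 1/2, -5/8, 7/8, …
g: a_k = 4, 8, 8, 16/3, 8/3, 16/15, …
Weyl lclm of L_f,L_g ⇒ L₀ (ord ≤ 2).
Integrate: L := L₀·Dx.
L = (6 + 8·x)·Dx + (-5 - 16·x - 16·x^2)·Dx^2 + (1 + 6·x + 8·x^2)·Dx^3  (order 3).
h: a_k = 0, 5, 9/2, 5/2, 35/24, 49/120, …
ICs: h(0) = 0, h′(0) = 5, h′′(0) = 9.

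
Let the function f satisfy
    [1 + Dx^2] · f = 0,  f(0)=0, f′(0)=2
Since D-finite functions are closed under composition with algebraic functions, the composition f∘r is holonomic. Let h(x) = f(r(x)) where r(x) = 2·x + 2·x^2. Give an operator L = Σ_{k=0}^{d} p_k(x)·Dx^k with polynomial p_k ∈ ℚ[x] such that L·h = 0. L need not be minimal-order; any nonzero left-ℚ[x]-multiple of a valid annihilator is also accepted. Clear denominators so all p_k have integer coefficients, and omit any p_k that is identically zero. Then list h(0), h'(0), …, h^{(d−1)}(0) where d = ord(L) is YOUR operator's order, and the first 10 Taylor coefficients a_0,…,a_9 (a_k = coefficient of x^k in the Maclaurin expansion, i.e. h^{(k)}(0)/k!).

L = (4 + 24·x + 48·x^2 + 32·x^3) - 2·Dx + (1 + 2·x)·Dx^2  (order 2).
h: a_k = 0, 4, 4, -8/3, -8, -112/15, 0, 1664/315, 224/45, 4544/2835, …
ICs: h(0) = 0, h′(0) = 4.

f: a_k = 0, 2, 0, -1/3, 0, 1/60, 0, -1/2520, 0, 1/181440, …
Substitute x→r, Dx→(1/r')Dx; clear ⇒ L₀.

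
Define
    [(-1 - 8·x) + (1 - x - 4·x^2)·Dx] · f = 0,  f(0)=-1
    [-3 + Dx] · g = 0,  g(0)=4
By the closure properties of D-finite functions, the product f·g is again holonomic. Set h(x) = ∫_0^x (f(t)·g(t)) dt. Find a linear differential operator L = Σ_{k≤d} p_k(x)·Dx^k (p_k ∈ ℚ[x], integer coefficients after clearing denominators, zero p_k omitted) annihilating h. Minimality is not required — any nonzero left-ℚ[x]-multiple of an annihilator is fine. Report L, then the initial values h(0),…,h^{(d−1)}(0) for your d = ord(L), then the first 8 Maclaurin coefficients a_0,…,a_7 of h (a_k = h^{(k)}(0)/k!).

L = (4 + 5·x - 12·x^2)·Dx + (-1 + x + 4·x^2)·Dx^2  (order 2).
h: a_k = 0, -4, -8, -50/3, -33, -691/10, -2204/15, -6479/20, …
ICs: h(0) = 0, h′(0) = -4.

f: a_k = -1, -1, -5, -9, -29, -65, -181, -441, …
g: a_k = 4, 12, 18, 18, 27/2, 81/10, 81/20, 243/140, …
f·g: L₀ = L_f ⊗_s L_g, ord ≤ 1·1.
h=∫h₀ ⇒ L = L₀·Dx.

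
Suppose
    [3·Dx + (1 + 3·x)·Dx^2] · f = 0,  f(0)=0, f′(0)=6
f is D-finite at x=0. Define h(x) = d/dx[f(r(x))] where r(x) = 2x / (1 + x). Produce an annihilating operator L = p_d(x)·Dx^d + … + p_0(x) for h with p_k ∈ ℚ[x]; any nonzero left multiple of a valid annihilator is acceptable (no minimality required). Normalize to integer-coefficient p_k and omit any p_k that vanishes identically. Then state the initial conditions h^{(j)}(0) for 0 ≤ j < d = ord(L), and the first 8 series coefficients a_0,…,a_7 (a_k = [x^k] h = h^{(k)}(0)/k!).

L = (8 + 14·x) + (1 + 8·x + 7·x^2)·Dx  (order 1).
h: a_k = 12, -96, 684, -4800, 33612, -235296, 1647084, -11529600, …
ICs: h(0) = 12.

f: a_k = 0, 6, -9, 18, -81/2, 486/5, -243, 4374/7, …
L₀ from L_f via x↦r, Dx↦r'^{-1}Dx.
h=h₀': d/dx-closure on L₀ ⇒ L.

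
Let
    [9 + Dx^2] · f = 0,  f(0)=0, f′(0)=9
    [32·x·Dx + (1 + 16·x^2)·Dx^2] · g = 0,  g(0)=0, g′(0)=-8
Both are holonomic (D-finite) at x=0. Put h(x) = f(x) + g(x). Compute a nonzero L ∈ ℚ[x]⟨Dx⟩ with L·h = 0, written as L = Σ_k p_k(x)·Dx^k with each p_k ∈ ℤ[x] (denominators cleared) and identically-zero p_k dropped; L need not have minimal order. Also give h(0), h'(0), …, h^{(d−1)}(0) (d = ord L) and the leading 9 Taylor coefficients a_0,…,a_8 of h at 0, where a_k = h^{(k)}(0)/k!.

f: a_k = 0, 9, 0, -27/2, 0, 243/40, 0, -729/560, 0, …
g: a_k = 0, -8, 0, 128/3, 0, -2048/5, 0, 32768/7, 0, …
Sum ⇒ L₀ = lclm(L_f,L_g) in ℚ(x)⟨Dx⟩.
L = (-52704·x + 967680·x^3 + 663552·x^5)·Dx + (-207 + 13104·x^2 + 283392·x^4 + 331776·x^6)·Dx^2 + (-5856·x + 107520·x^3 + 73728·x^5)·Dx^3 + (-23 + 1456·x^2 + 31488·x^4 + 36864·x^6)·Dx^4  (order 4).
h: a_k = 0, 1, 0, 175/6, 0, -16141/40, 0, 2620711/560, 0, …
ICs: h(0) = 0, h′(0) = 1, h′′(0) = 0, h′′′(0) = 175.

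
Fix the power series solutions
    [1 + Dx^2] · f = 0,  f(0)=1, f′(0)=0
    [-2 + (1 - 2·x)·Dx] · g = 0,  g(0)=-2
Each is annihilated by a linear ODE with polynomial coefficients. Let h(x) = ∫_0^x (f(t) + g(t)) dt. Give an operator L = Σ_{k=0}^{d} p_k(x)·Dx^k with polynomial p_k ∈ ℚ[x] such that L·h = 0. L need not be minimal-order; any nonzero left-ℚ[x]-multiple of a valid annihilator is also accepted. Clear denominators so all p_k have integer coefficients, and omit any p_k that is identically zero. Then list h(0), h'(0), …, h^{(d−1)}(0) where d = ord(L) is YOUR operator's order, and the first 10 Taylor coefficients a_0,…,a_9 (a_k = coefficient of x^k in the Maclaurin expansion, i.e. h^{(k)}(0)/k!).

f: a_k = 1, 0, -1/2, 0, 1/24, 0, -1/720, 0, 1/40320, 0, …
g: a_k = -2, -4, -8, -16, -32, -64, -128, -256, -512, -1024, …
f+g: L₀ = lclm(L_f,L_g), ord ≤ 2+1.
h=∫₀ˣh₀: take L = L₀·Dx.
L = (-50 + 8·x - 8·x^2)·Dx + (9 - 22·x + 12·x^2 - 8·x^3)·Dx^2 + (-50 + 8·x - 8·x^2)·Dx^3 + (9 - 22·x + 12·x^2 - 8·x^3)·Dx^4  (order 4).
h: a_k = 0, -1, -2, -17/6, -4, -767/120, -32/3, -92161/5040, -32, -20643839/362880, …
ICs: h(0) = 0, h′(0) = -1, h′′(0) = -4, h′′′(0) = -17.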